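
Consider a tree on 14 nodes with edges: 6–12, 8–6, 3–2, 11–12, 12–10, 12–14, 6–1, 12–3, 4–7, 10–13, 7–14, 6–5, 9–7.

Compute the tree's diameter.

5

BFS from 4 reaches 5 last, at distance 5; BFS from 5 confirms no node is farther.
Path: 4 - 7 - 14 - 12 - 6 - 5.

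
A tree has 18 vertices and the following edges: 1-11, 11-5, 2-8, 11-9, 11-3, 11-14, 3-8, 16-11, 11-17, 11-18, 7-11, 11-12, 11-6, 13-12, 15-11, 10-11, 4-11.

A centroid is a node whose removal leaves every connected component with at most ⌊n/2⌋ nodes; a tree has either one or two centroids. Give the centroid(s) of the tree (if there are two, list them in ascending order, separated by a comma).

11

If 11 is removed the pieces have sizes 3, 2, 1, 1, 1, 1, 1, 1, 1, 1, 1, 1, 1, 1, all ≤ ⌊18/2⌋ = 9.
Every other node leaves some component of size > 9, so the centroid is unique.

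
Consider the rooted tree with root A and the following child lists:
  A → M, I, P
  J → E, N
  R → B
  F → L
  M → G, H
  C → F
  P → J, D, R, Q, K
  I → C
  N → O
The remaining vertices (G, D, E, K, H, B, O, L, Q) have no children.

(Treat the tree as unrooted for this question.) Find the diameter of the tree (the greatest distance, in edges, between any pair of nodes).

Starting from O, a farthest node is L at distance 8.
One longest path: O – N – J – P – A – I – C – F – L.
So the diameter is 8.

8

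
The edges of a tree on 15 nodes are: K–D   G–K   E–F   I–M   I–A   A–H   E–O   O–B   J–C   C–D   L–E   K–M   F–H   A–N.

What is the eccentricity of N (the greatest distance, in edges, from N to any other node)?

The node farthest from N is J, via N–A–I–M–K–D–C–J — 7 edges.

7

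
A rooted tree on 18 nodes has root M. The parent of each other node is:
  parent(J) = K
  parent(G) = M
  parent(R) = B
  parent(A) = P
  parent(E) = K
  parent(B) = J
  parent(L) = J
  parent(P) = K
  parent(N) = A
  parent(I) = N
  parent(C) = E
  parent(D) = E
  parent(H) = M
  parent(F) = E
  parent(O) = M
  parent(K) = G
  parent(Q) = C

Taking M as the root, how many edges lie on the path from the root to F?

4

Path from M to F: M → G → K → E → F, which has 4 edges.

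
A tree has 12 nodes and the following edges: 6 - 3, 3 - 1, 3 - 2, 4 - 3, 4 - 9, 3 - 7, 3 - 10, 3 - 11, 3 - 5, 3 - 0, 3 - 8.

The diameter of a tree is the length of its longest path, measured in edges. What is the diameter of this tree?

3

Starting from 9, a farthest node is 10 at distance 3.
One longest path: 9 – 4 – 3 – 10.
So the diameter is 3.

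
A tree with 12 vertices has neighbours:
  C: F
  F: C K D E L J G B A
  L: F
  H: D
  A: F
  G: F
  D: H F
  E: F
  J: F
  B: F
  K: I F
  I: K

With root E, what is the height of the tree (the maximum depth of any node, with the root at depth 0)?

3

A deepest node is I, reached by E-F-K-I.
That path has 3 edges, so the height is 3.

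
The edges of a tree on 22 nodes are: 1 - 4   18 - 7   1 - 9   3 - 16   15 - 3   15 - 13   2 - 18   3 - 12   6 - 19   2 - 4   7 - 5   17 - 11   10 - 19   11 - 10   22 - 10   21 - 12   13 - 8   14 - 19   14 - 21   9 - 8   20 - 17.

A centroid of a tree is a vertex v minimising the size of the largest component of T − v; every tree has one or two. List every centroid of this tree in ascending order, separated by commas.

3

If 3 is removed the pieces have sizes 10, 10, 1, all ≤ ⌊22/2⌋ = 11.
No neighbour of 3 does as well, so 3 is the unique centroid.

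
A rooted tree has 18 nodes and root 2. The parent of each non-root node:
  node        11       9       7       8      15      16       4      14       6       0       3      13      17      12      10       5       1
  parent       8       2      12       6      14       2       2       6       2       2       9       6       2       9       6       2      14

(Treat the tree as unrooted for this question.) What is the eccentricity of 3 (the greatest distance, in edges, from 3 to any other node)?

5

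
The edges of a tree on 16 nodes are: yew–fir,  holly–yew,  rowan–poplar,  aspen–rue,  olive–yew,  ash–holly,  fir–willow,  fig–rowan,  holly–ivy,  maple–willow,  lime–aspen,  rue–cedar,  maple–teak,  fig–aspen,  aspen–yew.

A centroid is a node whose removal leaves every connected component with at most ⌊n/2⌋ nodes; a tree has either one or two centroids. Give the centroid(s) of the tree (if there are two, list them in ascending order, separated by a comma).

If yew is removed the pieces have sizes 7, 4, 3, 1, all ≤ ⌊16/2⌋ = 8.
No neighbour of yew does as well, so yew is the unique centroid.

yew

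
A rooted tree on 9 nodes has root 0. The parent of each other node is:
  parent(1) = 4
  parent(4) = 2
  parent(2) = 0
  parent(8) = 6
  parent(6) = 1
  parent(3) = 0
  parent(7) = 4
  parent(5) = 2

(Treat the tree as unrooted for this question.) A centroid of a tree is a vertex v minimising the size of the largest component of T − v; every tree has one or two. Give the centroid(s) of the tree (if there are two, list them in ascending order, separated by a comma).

4

Delete 4: the remaining components have sizes 4, 3, 1. Max 4 ≤ 4, so 4 is a centroid.
No neighbour of 4 does as well, so 4 is the unique centroid.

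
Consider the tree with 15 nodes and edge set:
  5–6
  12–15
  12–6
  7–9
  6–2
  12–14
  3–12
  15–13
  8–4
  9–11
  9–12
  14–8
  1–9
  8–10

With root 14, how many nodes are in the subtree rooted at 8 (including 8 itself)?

3

Descendants of 8 (including itself): 8, 10, 4. That's 3.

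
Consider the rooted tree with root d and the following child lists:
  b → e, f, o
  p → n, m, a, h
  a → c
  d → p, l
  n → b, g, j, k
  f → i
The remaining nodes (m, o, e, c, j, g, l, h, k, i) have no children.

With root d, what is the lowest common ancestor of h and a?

p

h's ancestor chain is h, p, d and a's is a, p, d; they first meet at p.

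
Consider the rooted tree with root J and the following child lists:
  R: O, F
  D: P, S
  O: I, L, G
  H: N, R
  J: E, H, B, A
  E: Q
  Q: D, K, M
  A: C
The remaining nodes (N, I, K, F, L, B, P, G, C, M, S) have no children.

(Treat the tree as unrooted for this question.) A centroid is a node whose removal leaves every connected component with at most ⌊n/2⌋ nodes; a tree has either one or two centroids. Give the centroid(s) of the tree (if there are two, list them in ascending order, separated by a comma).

J

If J is removed the pieces have sizes 8, 7, 2, 1, all ≤ ⌊19/2⌋ = 9.
Every other node leaves some component of size > 9, so the centroid is unique.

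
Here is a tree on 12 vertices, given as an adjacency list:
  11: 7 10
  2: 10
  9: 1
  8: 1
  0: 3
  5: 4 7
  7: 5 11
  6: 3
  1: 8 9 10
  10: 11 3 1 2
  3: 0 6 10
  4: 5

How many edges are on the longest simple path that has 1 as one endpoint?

5

The node farthest from 1 is 4, via 1–10–11–7–5–4 — 5 edges.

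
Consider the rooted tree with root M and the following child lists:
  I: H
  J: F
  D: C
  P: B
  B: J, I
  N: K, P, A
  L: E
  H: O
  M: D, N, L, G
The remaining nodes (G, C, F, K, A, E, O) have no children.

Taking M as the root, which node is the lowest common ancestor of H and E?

M

Path H→root: H I B P N M; path E→root: E L M.
First common node: M.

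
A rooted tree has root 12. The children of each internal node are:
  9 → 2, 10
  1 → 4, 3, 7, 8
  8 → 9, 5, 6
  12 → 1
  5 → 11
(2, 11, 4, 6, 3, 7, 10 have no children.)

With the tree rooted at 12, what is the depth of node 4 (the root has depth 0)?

2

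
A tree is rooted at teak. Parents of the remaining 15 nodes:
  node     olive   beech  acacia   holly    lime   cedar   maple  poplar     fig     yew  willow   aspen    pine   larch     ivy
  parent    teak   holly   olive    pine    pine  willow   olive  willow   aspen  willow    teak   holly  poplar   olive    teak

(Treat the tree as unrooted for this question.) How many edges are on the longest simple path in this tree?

8

Starting from fig, a farthest node is acacia at distance 8.
One longest path: fig – aspen – holly – pine – poplar – willow – teak – olive – acacia.
So the diameter is 8.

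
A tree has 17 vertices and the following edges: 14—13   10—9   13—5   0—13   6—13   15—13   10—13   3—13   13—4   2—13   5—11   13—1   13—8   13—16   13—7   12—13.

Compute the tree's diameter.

Starting from 11, a farthest node is 9 at distance 4.
One longest path: 11–5–13–10–9.
So the diameter is 4.

4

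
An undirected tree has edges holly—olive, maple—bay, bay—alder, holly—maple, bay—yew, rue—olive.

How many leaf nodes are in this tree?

Degree-1 nodes: alder, rue, yew — 3 of them.

3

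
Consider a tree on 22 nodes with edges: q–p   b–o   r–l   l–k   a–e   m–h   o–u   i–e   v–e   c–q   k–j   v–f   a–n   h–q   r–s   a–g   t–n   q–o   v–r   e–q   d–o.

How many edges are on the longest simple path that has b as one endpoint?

Distances from b peak at 8, attained at j.
b–o–q–e–v–r–l–k–j

8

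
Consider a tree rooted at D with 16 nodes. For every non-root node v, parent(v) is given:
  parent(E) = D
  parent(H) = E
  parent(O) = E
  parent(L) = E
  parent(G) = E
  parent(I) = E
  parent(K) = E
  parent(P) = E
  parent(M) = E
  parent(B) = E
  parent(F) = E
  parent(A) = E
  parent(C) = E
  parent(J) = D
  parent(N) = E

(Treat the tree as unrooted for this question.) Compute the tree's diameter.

3

A longest path is J – D – E – L, with 3 edges.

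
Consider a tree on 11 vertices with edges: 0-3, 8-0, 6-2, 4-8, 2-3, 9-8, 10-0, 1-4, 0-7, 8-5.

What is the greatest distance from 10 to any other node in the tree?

4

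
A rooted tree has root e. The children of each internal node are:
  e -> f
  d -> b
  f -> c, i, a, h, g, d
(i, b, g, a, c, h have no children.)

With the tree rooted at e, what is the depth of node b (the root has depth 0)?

3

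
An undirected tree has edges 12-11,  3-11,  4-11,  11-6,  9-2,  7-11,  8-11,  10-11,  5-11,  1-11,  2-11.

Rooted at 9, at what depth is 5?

3

Path from 9 to 5: 9 → 2 → 11 → 5, which has 3 edges.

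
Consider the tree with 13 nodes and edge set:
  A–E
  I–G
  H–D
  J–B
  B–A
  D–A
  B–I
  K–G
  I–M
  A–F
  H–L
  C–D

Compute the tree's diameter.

Starting from K, a farthest node is L at distance 7.
One longest path: K-G-I-B-A-D-H-L.
So the diameter is 7.

7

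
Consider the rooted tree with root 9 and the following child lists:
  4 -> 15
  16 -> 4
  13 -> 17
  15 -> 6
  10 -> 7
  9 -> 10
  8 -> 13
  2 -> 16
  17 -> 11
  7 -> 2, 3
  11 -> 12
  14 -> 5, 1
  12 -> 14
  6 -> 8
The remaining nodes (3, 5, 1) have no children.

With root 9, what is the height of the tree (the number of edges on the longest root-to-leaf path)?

14

A deepest node is 1, reached by 9 → 10 → 7 → 2 → 16 → 4 → 15 → 6 → 8 → 13 → 17 → 11 → 12 → 14 → 1.
That path has 14 edges, so the height is 14.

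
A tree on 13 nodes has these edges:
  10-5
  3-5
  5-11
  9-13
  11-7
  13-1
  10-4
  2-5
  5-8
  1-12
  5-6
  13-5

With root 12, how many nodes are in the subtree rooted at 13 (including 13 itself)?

13's subtree: {13, 9, 5, 11, 10, 8, 3, 6, 2, 7, 4}, size 11.

11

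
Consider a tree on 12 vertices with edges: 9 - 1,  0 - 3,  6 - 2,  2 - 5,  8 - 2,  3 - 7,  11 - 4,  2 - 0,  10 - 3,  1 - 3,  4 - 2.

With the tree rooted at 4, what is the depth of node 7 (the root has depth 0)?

4

Climbing from 7 to the root: 7–3–0–2–4. That's 4 steps.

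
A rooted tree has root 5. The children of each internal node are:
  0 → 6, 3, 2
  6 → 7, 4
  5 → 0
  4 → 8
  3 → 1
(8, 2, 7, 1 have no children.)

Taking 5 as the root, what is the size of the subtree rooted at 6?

4

The subtree rooted at 6 contains: 6, 4, 7, 8 — 4 nodes.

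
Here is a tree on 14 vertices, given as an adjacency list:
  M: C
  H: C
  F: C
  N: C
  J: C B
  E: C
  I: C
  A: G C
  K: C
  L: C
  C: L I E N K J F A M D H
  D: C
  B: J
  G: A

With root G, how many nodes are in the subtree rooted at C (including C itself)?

Descendants of C (including itself): C, M, H, E, K, L, D, N, I, J, F, B. That's 12.

12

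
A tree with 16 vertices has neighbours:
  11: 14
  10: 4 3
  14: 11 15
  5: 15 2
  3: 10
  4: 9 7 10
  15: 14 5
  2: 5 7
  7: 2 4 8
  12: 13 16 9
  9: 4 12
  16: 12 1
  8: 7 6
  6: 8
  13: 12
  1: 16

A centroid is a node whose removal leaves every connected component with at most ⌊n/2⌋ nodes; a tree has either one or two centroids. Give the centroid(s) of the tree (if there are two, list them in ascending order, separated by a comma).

If 7 is removed the pieces have sizes 8, 5, 2, all ≤ ⌊16/2⌋ = 8.
4 is adjacent to 7 and is also a centroid (the largest component after removing it is likewise 8).

4, 7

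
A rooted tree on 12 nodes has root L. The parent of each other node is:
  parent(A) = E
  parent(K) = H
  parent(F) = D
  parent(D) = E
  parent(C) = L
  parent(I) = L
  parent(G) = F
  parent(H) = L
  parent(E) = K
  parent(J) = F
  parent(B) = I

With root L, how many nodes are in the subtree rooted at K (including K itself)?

7

The subtree rooted at K contains: K, E, A, D, F, G, J — 7 nodes.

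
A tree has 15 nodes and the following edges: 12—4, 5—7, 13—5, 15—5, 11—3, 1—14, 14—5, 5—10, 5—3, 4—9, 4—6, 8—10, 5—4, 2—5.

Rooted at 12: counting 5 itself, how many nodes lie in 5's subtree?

11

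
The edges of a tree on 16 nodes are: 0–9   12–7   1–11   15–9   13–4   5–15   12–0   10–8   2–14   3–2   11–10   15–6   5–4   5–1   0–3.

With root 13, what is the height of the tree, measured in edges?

A deepest node is 14, reached by 13-4-5-15-9-0-3-2-14.
That path has 8 edges, so the height is 8.

8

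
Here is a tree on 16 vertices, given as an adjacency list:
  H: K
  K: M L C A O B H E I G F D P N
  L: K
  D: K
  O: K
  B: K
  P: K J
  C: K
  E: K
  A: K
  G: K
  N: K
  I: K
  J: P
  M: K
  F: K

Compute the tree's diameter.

3

A longest path is J – P – K – A, with 3 edges.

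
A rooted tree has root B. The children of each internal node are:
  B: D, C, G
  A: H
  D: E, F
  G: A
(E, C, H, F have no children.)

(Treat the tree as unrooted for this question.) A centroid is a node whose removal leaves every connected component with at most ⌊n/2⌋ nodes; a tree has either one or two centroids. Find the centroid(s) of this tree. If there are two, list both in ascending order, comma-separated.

B

Delete B: the remaining components have sizes 3, 3, 1. Max 3 ≤ 4, so B is a centroid.
No neighbour of B does as well, so B is the unique centroid.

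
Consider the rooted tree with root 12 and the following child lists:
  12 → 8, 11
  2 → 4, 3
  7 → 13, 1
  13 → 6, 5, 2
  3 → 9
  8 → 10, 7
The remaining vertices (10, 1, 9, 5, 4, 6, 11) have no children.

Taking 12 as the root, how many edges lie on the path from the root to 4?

5

Path from 12 to 4: 12–8–7–13–2–4, which has 5 edges.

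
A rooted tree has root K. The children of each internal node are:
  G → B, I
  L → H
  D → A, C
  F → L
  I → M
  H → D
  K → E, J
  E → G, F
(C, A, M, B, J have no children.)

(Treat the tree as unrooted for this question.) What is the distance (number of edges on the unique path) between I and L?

4

The path is I – G – E – F – L, which has 4 edges.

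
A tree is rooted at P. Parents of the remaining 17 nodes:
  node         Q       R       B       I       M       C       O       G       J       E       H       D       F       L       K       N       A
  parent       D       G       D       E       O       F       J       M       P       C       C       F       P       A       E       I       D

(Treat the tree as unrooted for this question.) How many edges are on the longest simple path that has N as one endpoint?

A farthest node from N is R.
The path N – I – E – C – F – P – J – O – M – G – R has 10 edges.

10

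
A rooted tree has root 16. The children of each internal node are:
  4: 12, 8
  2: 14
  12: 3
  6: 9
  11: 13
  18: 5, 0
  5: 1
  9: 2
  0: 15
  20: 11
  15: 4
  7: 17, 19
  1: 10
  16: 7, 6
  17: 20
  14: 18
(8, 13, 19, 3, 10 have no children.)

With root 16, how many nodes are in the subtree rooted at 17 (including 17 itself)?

17's subtree: {17, 20, 11, 13}, size 4.

4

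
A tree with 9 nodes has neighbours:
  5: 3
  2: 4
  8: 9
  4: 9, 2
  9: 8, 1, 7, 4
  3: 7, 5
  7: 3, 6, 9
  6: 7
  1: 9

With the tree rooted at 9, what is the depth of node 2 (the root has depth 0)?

2

9 → 4 → 2 — 2 edges.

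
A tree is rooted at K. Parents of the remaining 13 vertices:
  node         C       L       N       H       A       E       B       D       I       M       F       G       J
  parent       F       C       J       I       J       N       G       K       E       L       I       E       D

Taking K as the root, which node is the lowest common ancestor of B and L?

Ancestors of B (toward the root): B, G, E, N, J, D, K.
Ancestors of L: L, C, F, I, E, N, J, D, K.
The deepest node appearing in both lists is E.

E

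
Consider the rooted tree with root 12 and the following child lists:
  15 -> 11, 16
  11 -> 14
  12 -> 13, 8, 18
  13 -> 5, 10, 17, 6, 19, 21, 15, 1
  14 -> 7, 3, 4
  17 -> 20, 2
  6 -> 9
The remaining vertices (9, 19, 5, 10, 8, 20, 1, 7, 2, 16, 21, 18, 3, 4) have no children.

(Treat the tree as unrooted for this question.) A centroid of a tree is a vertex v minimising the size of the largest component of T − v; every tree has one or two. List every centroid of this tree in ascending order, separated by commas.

13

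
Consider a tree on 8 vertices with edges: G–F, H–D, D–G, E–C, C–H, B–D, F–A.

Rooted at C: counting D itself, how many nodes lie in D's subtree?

5

The subtree rooted at D contains: D, G, B, F, A — 5 nodes.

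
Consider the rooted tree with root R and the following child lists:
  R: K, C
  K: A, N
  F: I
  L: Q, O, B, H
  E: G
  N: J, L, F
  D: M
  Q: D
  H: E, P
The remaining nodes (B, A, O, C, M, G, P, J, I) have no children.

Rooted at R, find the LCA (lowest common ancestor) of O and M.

O's ancestor chain is O, L, N, K, R and M's is M, D, Q, L, N, K, R; they first meet at L.

L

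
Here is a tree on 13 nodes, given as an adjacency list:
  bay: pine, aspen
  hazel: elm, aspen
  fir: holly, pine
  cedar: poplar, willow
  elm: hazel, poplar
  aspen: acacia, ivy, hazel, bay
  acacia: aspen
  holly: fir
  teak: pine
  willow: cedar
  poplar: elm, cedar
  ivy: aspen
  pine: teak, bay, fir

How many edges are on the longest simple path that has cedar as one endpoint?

The node farthest from cedar is holly, via cedar–poplar–elm–hazel–aspen–bay–pine–fir–holly — 8 edges.

8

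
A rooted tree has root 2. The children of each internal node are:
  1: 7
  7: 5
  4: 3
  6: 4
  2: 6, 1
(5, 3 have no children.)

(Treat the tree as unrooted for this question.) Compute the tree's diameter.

6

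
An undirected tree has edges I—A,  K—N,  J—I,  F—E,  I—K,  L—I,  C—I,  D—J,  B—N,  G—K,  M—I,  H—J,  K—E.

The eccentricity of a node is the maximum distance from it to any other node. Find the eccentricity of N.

A farthest node from N is H (D also at distance 4).
The path N-K-I-J-H has 4 edges.

4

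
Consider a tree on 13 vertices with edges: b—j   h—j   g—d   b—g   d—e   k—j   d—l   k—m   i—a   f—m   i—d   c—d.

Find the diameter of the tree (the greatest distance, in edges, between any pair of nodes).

8

A longest path is a-i-d-g-b-j-k-m-f, with 8 edges.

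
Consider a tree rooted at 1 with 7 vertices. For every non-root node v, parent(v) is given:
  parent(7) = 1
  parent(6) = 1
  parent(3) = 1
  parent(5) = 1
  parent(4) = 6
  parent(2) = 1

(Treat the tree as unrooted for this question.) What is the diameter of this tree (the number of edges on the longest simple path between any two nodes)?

A longest path is 4 – 6 – 1 – 5, with 3 edges.

3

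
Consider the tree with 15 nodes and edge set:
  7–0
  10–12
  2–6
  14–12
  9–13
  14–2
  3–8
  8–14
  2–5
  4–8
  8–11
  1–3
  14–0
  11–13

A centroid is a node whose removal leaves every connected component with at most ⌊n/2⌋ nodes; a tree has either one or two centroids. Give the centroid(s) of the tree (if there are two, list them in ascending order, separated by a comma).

Delete 14: the remaining components have sizes 7, 3, 2, 2. Max 7 ≤ 7, so 14 is a centroid.
Every other node leaves some component of size > 7, so the centroid is unique.

14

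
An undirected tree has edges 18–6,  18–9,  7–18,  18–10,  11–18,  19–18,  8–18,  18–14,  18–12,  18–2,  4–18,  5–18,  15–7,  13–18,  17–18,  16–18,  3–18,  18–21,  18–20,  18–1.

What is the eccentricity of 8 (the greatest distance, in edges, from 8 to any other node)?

Distances from 8 peak at 3, attained at 15.
8 – 18 – 7 – 15

3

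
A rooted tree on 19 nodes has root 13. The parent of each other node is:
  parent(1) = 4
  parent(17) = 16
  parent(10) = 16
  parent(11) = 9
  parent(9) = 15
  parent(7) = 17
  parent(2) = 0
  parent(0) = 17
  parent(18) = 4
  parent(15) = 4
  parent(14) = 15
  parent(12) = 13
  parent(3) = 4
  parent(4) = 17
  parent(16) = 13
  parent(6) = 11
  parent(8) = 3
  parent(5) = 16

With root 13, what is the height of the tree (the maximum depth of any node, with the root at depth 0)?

6 sits deepest: 13 – 16 – 17 – 4 – 15 – 9 – 11 – 6 — 7 edges from the root.

7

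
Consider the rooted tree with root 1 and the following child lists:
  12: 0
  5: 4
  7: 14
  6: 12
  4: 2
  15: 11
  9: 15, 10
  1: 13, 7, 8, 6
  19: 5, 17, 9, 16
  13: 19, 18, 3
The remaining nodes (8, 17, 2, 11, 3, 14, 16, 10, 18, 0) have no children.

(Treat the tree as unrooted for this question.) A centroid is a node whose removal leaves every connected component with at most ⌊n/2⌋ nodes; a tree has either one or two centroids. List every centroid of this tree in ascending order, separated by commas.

13, 19

If 13 is removed the pieces have sizes 10, 7, 1, 1, all ≤ ⌊20/2⌋ = 10.
Its neighbour 19 also leaves a largest component of size 10, so both are centroids.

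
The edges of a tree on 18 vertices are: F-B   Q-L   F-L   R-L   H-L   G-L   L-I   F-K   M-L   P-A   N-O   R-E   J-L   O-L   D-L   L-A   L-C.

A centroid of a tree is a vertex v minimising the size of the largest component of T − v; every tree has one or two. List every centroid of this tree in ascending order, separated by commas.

L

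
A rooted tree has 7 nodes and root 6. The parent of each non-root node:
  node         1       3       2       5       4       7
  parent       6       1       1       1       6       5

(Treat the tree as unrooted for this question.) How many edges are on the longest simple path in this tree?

BFS from 7 reaches 4 last, at distance 4; BFS from 4 confirms no node is farther.
Path: 7 – 5 – 1 – 6 – 4.

4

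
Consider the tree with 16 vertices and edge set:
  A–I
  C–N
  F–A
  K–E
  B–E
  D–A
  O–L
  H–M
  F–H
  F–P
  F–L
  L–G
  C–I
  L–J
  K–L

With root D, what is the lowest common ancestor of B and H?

Path B→root: B E K L F A D; path H→root: H F A D.
First common node: F.

F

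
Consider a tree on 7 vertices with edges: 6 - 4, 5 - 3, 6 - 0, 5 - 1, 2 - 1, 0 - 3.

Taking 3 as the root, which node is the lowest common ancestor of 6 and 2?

Ancestors of 6 (toward the root): 6, 0, 3.
Ancestors of 2: 2, 1, 5, 3.
The deepest node appearing in both lists is 3.

3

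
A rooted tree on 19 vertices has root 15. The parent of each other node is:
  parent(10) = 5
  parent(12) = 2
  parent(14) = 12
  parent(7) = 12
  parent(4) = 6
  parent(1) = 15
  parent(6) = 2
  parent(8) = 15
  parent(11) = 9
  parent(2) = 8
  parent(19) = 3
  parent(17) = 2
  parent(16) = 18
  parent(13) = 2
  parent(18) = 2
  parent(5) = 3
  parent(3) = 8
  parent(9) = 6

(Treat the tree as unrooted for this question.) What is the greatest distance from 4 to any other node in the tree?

The node farthest from 4 is 10, via 4–6–2–8–3–5–10 — 6 edges.

6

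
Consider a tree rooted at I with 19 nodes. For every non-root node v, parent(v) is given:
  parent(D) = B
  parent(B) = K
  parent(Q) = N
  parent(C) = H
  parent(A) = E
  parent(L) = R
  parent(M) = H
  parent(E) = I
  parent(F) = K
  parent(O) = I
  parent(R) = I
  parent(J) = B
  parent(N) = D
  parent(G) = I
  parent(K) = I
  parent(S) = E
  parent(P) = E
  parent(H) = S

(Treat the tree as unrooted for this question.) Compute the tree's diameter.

9

Starting from Q, a farthest node is M at distance 9.
One longest path: Q–N–D–B–K–I–E–S–H–M.
So the diameter is 9.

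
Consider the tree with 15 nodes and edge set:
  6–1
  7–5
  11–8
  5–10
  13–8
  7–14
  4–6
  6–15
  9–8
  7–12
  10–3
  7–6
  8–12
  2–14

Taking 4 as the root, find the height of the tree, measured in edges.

5

A deepest node is 9, reached by 4 → 6 → 7 → 12 → 8 → 9.
That path has 5 edges, so the height is 5.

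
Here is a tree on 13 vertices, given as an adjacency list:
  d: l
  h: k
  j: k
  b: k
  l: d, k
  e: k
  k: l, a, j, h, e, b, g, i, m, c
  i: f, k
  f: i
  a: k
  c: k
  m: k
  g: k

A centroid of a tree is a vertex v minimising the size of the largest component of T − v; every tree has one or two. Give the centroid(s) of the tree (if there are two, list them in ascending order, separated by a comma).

k

If k is removed the pieces have sizes 2, 2, 1, 1, 1, 1, 1, 1, 1, 1, all ≤ ⌊13/2⌋ = 6.
No neighbour of k does as well, so k is the unique centroid.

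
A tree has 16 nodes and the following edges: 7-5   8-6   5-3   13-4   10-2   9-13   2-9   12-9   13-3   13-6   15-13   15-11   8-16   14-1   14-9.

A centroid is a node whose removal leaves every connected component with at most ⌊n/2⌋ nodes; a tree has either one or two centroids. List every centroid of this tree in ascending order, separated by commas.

Delete 13: the remaining components have sizes 6, 3, 3, 2, 1. Max 6 ≤ 8, so 13 is a centroid.
No neighbour of 13 does as well, so 13 is the unique centroid.

13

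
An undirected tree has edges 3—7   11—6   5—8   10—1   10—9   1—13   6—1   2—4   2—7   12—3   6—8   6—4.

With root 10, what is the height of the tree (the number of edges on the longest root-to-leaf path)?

7

12 sits deepest: 10 – 1 – 6 – 4 – 2 – 7 – 3 – 12 — 7 edges from the root.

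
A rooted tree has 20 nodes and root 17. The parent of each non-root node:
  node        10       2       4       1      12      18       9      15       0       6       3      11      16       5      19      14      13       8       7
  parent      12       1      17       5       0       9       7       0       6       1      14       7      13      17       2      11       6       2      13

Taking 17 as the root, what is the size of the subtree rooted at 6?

13

Descendants of 6 (including itself): 6, 0, 13, 15, 12, 7, 16, 10, 11, 9, 14, 18, 3. That's 13.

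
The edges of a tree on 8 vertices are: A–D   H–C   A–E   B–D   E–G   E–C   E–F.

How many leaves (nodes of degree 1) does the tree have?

The leaves are B, F, G, H.
That is 4 leaves.

4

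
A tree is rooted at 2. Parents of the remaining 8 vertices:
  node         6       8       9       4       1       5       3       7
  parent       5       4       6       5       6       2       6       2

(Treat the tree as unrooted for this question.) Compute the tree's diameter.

Starting from 9, a farthest node is 7 at distance 4.
One longest path: 9-6-5-2-7.
So the diameter is 4.

4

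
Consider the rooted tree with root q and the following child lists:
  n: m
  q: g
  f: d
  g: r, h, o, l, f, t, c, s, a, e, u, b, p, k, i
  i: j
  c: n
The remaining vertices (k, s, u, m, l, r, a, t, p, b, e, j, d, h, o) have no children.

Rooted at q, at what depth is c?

q – g – c — 2 edges.

2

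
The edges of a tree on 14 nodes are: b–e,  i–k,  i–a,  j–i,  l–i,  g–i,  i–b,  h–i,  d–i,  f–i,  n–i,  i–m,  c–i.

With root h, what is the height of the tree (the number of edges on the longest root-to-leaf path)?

The longest root-to-leaf path is h-i-b-e (3 edges).

3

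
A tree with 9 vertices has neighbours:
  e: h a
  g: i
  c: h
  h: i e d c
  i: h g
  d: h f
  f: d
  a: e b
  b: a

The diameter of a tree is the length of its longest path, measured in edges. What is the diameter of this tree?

5

BFS from b reaches f last, at distance 5; BFS from f confirms no node is farther.
Path: b – a – e – h – d – f.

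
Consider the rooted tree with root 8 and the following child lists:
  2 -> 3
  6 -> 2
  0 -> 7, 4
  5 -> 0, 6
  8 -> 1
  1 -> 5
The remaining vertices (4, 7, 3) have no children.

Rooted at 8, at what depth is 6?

Path from 8 to 6: 8–1–5–6, which has 3 edges.

3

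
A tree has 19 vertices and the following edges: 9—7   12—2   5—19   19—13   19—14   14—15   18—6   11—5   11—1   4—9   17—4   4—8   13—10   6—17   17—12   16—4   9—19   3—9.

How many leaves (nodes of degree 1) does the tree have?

The leaves are 1, 2, 3, 7, 8, 10, 15, 16, 18.
That is 9 leaves.

9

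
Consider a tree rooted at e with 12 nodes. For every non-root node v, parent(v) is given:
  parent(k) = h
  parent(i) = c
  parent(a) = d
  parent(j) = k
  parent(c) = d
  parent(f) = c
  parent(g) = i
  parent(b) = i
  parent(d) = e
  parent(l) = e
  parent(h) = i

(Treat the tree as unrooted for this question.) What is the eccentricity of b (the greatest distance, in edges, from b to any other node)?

5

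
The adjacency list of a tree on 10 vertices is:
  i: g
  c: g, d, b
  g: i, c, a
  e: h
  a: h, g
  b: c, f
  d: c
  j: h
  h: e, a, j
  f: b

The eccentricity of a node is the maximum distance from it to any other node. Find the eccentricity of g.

A farthest node from g is j (f, e also at distance 3).
The path g – a – h – j has 3 edges.

3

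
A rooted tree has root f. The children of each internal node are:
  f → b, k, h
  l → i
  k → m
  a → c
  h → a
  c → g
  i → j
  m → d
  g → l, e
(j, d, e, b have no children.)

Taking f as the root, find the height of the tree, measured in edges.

The longest root-to-leaf path is f – h – a – c – g – l – i – j (7 edges).

7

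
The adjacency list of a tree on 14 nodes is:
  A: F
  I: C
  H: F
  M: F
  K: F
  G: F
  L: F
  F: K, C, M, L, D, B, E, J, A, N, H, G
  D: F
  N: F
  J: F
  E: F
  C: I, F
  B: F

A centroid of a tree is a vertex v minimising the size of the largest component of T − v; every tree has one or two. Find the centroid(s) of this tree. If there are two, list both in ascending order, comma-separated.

Delete F: the remaining components have sizes 2, 1, 1, 1, 1, 1, 1, 1, 1, 1, 1, 1. Max 2 ≤ 7, so F is a centroid.
No neighbour of F does as well, so F is the unique centroid.

F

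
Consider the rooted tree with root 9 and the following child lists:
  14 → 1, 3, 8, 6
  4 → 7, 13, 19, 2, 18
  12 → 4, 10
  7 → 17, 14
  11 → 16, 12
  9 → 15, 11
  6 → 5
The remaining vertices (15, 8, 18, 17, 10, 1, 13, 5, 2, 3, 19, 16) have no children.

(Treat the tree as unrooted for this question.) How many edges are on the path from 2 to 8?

2–4–7–14–8: 4 edges.

4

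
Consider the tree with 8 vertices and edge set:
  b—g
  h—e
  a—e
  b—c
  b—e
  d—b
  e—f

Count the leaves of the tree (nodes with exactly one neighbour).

Exactly 6 nodes have a single neighbour: a, c, d, f, g, h.

6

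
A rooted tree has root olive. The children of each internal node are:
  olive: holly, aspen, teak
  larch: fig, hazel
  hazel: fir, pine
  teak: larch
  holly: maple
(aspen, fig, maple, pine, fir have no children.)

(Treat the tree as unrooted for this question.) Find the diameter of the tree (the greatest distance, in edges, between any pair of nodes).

6

BFS from maple reaches fir last, at distance 6; BFS from fir confirms no node is farther.
Path: maple-holly-olive-teak-larch-hazel-fir.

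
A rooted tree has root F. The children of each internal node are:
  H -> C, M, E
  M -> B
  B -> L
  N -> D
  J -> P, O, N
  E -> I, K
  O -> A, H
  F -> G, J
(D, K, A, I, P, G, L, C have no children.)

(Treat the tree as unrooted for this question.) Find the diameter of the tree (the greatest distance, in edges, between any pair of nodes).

7

A longest path is L – B – M – H – O – J – N – D, with 7 edges.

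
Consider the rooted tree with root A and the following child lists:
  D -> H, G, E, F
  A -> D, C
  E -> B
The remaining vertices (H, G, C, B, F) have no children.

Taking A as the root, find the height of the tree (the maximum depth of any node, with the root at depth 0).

3

B sits deepest: A-D-E-B — 3 edges from the root.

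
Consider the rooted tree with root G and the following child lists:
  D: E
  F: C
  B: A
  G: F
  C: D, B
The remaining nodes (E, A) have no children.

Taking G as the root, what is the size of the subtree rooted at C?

C's subtree: {C, D, B, E, A}, size 5.

5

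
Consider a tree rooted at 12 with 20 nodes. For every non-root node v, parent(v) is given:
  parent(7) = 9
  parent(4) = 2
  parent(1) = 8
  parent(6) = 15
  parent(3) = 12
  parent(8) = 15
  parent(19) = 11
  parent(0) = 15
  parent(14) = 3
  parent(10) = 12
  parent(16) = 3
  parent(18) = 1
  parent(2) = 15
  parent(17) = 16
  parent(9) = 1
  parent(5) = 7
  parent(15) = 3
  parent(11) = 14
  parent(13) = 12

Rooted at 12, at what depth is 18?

12 → 3 → 15 → 8 → 1 → 18 — 5 edges.

5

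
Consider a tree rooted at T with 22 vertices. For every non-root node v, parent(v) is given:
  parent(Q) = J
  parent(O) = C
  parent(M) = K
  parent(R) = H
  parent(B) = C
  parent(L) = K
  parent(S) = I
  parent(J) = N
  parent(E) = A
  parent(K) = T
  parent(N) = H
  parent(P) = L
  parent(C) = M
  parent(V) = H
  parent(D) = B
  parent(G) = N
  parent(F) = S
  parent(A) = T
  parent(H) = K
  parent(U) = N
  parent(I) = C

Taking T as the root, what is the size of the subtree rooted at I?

3

I's subtree: {I, S, F}, size 3.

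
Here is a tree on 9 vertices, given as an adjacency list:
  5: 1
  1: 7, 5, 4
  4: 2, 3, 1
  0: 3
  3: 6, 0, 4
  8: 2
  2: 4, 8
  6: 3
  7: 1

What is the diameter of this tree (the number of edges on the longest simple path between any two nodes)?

4

A longest path is 5 – 1 – 4 – 3 – 0, with 4 edges.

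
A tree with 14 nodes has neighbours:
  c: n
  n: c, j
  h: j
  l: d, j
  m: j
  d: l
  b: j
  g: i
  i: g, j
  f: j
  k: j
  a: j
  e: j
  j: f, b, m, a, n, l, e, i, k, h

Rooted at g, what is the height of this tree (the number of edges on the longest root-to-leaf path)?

d sits deepest: g–i–j–l–d — 4 edges from the root.

4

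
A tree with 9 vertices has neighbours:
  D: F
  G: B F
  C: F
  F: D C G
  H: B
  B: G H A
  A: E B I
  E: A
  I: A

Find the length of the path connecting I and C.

5

The path is I – A – B – G – F – C, which has 5 edges.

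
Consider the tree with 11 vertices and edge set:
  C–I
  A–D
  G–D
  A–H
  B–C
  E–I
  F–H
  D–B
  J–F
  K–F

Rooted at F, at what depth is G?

F – H – A – D – G — 4 edges.

4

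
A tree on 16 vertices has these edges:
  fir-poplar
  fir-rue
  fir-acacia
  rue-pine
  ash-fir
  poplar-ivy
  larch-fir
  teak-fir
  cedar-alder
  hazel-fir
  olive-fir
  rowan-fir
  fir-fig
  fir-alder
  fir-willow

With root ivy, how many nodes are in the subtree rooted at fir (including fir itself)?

14

The subtree rooted at fir contains: fir, alder, rue, olive, larch, hazel, ash, acacia, fig, rowan, willow, teak, cedar, pine — 14 nodes.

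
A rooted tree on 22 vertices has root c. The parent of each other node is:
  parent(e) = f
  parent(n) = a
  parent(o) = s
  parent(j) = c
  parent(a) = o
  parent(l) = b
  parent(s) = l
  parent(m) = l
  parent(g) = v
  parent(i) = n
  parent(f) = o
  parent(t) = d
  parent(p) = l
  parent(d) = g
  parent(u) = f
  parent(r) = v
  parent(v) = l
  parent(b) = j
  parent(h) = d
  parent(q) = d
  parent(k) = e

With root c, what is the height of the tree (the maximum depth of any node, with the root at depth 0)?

8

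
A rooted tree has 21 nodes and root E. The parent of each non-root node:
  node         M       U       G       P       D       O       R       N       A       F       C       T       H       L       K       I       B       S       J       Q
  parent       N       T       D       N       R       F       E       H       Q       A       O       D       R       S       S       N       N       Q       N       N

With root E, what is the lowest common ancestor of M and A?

Path M→root: M N H R E; path A→root: A Q N H R E.
First common node: N.

N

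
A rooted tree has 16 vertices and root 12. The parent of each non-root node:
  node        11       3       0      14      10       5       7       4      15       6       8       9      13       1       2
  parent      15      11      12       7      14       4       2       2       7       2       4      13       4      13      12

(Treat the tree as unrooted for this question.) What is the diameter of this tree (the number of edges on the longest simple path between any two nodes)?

7

Starting from 3, a farthest node is 9 at distance 7.
One longest path: 3–11–15–7–2–4–13–9.
So the diameter is 7.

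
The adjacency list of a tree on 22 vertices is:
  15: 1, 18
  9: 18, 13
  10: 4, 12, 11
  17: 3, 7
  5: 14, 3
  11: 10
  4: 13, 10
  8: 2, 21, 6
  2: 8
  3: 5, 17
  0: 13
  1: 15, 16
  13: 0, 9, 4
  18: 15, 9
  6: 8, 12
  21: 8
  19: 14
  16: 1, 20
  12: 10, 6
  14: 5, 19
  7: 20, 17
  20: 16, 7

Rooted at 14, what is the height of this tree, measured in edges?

17

A deepest node is 21, reached by 14 → 5 → 3 → 17 → 7 → 20 → 16 → 1 → 15 → 18 → 9 → 13 → 4 → 10 → 12 → 6 → 8 → 21.
That path has 17 edges, so the height is 17.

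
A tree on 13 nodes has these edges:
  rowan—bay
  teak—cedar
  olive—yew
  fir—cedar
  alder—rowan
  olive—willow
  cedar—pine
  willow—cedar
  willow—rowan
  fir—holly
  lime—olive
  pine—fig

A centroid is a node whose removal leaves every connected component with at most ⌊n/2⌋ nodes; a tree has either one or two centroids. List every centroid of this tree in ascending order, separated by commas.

willow

Removing willow splits the tree into components of sizes 6, 3, 3; the largest is 6 ≤ ⌊13/2⌋ = 6.
No neighbour of willow does as well, so willow is the unique centroid.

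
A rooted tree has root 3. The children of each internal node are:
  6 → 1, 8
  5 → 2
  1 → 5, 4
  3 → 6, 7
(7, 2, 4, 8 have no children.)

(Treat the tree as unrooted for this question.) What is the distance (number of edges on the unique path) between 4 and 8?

3

4 – 1 – 6 – 8: 3 edges.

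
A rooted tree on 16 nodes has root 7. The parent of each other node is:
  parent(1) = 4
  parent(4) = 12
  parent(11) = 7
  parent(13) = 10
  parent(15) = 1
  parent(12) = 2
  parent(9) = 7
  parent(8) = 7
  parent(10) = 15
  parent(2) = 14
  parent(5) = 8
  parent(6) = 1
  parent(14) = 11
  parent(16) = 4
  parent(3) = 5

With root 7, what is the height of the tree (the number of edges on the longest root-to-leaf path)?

9

A deepest node is 13, reached by 7 – 11 – 14 – 2 – 12 – 4 – 1 – 15 – 10 – 13.
That path has 9 edges, so the height is 9.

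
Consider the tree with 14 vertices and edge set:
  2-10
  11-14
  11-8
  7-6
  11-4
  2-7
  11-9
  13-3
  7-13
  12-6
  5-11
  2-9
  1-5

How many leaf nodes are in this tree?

7

The leaves are 1, 3, 4, 8, 10, 12, 14.
That is 7 leaves.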